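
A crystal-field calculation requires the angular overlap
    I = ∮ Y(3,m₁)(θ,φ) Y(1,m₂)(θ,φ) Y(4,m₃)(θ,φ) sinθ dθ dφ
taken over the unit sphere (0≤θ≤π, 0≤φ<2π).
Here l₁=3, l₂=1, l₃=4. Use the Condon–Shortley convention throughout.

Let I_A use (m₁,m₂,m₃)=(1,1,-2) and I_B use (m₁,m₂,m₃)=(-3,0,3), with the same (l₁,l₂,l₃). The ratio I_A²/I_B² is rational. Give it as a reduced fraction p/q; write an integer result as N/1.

15/7

Same 3,1,4: normalisation and zero-m 3j drop out of the ratio.
A: Δ: 0! 6! 2! / 9! → 1/252; sum: t=0:+1/96 = 1/96; 3j²(3 1 4; 1 1 -2) = Δ·Π!·Σ² = 5/84  (sign +1)
B: Δ: 0! 6! 2! / 9! → 1/252; sum: t=0:+1/720 = 1/720; 3j²(3 1 4; -3 0 3) = Δ·Π!·Σ² = 1/36  (sign -1)
I_A²/I_B² = (5/84)/(1/36) = 15/7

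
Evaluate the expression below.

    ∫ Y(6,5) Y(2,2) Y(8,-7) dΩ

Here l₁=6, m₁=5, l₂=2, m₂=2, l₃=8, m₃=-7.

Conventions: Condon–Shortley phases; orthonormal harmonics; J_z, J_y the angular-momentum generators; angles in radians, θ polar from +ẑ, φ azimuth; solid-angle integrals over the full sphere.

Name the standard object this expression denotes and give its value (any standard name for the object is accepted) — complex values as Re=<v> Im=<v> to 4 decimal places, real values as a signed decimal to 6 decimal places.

Gaunt coefficient, -0.313531

This is a Gaunt coefficient — the integral of a triple product of spherical harmonics over the sphere.
m-sum 0 ✓  L=16 even ✓  4≤8≤8 ✓
Π(2lᵢ+1) = 13×5×17 = 1105
triangle coeff Δ(6,2,8) = 1/30940
Σ_t [0,0]: t=0:+1/2073600 = 1/2073600
(3j)²=28/1105 [(6 2 8; 0 0 0)], sign=+1
Σ_t [0,0]: t=0:+1/958003200 = 1/958003200
(3j)²=3/68 [(6 2 8; 5 2 -7)], sign=-1
⇒ 4πI² = 21/17
I = (-1)√(21/17/(4π)) = -0.31353083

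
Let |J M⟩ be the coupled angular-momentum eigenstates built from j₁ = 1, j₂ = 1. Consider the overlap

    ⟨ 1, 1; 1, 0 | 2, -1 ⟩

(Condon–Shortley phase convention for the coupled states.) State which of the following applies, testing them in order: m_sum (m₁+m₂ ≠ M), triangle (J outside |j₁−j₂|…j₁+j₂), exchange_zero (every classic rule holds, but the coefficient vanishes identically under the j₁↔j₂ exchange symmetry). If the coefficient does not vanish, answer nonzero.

m_sum

m-sum: m₁+m₂ = 1+0 = 1, M = -1  ✗ ⇒ coefficient is 0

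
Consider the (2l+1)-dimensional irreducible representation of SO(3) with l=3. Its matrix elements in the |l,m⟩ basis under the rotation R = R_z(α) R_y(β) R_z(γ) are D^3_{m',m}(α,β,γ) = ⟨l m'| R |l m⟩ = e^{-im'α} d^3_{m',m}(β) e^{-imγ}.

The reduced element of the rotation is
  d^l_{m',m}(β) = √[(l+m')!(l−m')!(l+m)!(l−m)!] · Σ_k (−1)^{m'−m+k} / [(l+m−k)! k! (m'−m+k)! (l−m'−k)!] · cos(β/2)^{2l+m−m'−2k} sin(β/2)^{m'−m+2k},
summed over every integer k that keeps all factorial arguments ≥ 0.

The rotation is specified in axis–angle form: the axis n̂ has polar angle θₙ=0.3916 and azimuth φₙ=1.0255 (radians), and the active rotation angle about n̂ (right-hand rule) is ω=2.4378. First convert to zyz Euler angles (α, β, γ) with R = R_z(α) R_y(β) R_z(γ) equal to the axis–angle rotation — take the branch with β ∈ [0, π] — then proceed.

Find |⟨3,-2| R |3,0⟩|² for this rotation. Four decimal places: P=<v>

Axis–angle → zyz. n̂ = (sinθₙcosφₙ, sinθₙsinφₙ, cosθₙ) = (+0.197960, +0.326316, +0.924300), ω = 2.4378.
R = I cosω + sinω [n̂]ₓ + (1−cosω) n̂n̂ᵀ gives
  R = [-0.693328, -0.484281, +0.533637; +0.711973, -0.574730, +0.403459; +0.111310, +0.659665, +0.743272]
β = atan2(√(R₁₃²+R₂₃²), R₃₃) = 0.732849; α = atan2(R₂₃, R₁₃) mod 2π = 0.647366; γ = atan2(R₃₂, −R₃₁) mod 2π = 1.737958
First d^3_{-2,0}(β=0.7328), then the phase factors e^{-i(-2)α} and e^{-i(0)γ}:
Half-angle: c=0.933614, s=0.358279. N=√(1·120·6·6)=65.726707
k∈{2,3} keeps every argument non-negative
  k=2: (−1)^0·65.7267/(12)·0.9336^4·0.3583^2 = +0.534164
  k=3: (−1)^1·65.7267/(12)·0.9336^2·0.3583^4 = -0.078665
d^3_{-2,0}(0.7328) = +0.534164 -0.078665 = +0.455499
|D^3_{-2,0}|² = |d^3_{-2,0}(β)|² = (+0.455499)² = 0.207479 (the z-rotation phases have unit modulus)

P=0.2075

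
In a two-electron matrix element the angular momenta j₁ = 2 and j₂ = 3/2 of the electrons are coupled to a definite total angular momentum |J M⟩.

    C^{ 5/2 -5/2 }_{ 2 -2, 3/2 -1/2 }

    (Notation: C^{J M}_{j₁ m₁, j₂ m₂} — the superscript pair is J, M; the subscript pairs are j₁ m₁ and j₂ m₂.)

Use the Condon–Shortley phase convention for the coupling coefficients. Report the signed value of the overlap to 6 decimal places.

-0.755929  (= −√(4/7))

j₁+j₂−J=1  J+j₁−j₂=3  J−j₁+j₂=2  j₁+j₂+J+1=7
(j₁±m₁, j₂±m₂, J±M) = (0,4,1,2,0,5)
P² = 576/7
sum k=1..1:
  [1] −1/12 = -1/12
S = -1/12
C² = P²·S² = 4/7 ; C = -0.755929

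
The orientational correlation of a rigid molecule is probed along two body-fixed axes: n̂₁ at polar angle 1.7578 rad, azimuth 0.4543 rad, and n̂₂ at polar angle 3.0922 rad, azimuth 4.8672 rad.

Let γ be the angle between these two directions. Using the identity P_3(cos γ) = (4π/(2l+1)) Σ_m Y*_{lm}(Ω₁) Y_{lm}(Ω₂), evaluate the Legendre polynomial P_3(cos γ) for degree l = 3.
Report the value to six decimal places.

Addition theorem: P_3(cos γ) = (4π/7) Σ_m Y*_{lm}(Ω₁) Y_{lm}(Ω₂), m = −3…3:
  m=-3: (0.081690, 0.387258) × (-0.000022, -0.000045) = (0.000016, -0.000012)  (running Σ = (0.000016, -0.000012))
  m=-2: (-0.112786, -0.144665) × (0.002370, -0.000758) = (-0.000377, -0.000257)  (running Σ = (-0.000361, -0.000270))
  m=-1: (-0.236024, -0.115267) × (0.009811, 0.062869) = (0.004931, -0.015970)  (running Σ = (0.004570, -0.016239))
  m=0: (0.196148, -0.000000) × (-0.740900, 0.000000) = (-0.145326, 0.000000)  (running Σ = (-0.140756, -0.016239))
  m=1: (0.236024, -0.115267) × (-0.009811, 0.062869) = (0.004931, 0.015970)  (running Σ = (-0.135825, -0.000270))
  m=2: (-0.112786, 0.144665) × (0.002370, 0.000758) = (-0.000377, 0.000257)  (running Σ = (-0.136202, -0.000012))
  m=3: (-0.081690, 0.387258) × (0.000022, -0.000045) = (0.000016, 0.000012)  (running Σ = (-0.136186, 0.000000))
Σ over m = (-0.136186, 0.000000); ×(4π/7) → (-0.244481, 0.000000). Real part: -0.244481

-0.244481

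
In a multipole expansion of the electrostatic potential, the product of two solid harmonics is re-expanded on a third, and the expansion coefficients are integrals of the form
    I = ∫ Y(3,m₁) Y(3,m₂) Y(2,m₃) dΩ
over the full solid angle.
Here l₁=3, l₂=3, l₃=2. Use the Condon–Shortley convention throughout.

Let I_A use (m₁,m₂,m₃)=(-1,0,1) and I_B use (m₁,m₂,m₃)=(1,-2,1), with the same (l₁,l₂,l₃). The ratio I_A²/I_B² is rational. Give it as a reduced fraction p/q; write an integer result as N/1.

Same 3,3,2: normalisation and zero-m 3j drop out of the ratio.
A: Δ: 4! 2! 2! / 9! → 1/3780; sum: t=2:+1/8 t=3:−1/12 = 1/24; 3j²(3 3 2; -1 0 1) = Δ·Π!·Σ² = 1/210  (sign -1)
B: Δ: 4! 2! 2! / 9! → 1/3780; sum: t=0:+1/48 t=1:−1/12 = -1/16; 3j²(3 3 2; 1 -2 1) = Δ·Π!·Σ² = 1/28  (sign +1)
I_A²/I_B² = (1/210)/(1/28) = 2/15

2/15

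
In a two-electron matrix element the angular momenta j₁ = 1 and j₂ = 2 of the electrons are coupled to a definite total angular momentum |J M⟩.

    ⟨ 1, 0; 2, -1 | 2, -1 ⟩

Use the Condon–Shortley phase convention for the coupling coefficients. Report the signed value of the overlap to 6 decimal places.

√[5·1!1!3!/6! · 1!1!1!3!1!3!] = √(3/2)
  +(−1)^0/∏(0,1,1,1,0,2)! = 1/2  (running 1/2)
  +(−1)^1/∏(1,0,0,0,1,3)! = -1/6  (running 1/3)
⟨..|..⟩ = √(3/2)·(1/3) = +0.408248

+√(1/6) = +0.408248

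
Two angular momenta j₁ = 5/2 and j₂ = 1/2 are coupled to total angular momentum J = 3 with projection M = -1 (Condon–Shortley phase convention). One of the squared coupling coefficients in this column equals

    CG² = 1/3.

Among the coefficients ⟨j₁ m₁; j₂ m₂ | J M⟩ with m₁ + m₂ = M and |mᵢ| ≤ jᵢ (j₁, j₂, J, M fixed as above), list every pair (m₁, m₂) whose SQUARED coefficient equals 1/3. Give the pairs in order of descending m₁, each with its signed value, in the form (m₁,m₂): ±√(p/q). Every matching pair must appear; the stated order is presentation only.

(-3/2,1/2): +√(1/3)

Admissible pairs with m₁+m₂ = M = -1: (-3/2,1/2), (-1/2,-1/2)
  (m₁,m₂)=(-1/2,-1/2): CG² = 2/3, CG = +√(2/3)
  (m₁,m₂)=(-3/2,1/2): CG² = 1/3, CG = +√(1/3)   ← matches the target
Pairs with CG² = 1/3: (-3/2,1/2): +√(1/3)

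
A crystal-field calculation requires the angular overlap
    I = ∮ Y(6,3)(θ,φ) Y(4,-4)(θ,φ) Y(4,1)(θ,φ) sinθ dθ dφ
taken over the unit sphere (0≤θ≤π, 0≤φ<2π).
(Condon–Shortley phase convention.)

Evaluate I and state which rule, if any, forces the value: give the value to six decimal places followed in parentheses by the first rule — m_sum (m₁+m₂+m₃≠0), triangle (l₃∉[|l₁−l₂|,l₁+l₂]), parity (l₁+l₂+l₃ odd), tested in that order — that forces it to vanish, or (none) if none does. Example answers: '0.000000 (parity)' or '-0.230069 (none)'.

0.155830 (none)

Rules hold: Σm=0, L=14 even, 2≤4≤10.
N = 13·9·9 = 1053
Δ = 6!·6!·2!/15! = 1/1261260
Racah Σ t=2..4: t=2:+1/4608 t=3:−1/1296 t=4:+1/4608 = -7/20736
⇒ 3j(6 4 4; 0 0 0)² = 20/1287, sgn -1
Racah Σ t=0..0: t=0:+1/51840 = 1/51840
⇒ 3j(6 4 4; 3 -4 1)² = 8/429, sgn -1
4πI² = N·(3j₀)²·(3jₘ)² = 480/1573
I = +1·√(0.305149/4π) = 0.15583009
No selection rule forces the value: the integral is nonzero (none).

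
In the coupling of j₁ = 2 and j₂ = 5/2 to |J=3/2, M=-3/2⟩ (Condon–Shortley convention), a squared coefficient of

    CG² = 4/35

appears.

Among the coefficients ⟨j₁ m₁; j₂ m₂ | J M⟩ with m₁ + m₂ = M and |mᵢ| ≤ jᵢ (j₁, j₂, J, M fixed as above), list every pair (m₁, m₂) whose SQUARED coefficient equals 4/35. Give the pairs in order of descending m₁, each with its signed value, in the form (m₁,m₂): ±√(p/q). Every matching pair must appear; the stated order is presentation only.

Admissible pairs with m₁+m₂ = M = -3/2: (-2,1/2), (-1,-1/2), (0,-3/2), (1,-5/2)
  (m₁,m₂)=(1,-5/2): CG² = 2/7, CG = +√(2/7)
  (m₁,m₂)=(0,-3/2): CG² = 12/35, CG = −√(12/35)
  (m₁,m₂)=(-1,-1/2): CG² = 9/35, CG = +√(9/35)
  (m₁,m₂)=(-2,1/2): CG² = 4/35, CG = −√(4/35)   ← matches the target
Pairs with CG² = 4/35: (-2,1/2): −√(4/35)

(-2,1/2): −√(4/35)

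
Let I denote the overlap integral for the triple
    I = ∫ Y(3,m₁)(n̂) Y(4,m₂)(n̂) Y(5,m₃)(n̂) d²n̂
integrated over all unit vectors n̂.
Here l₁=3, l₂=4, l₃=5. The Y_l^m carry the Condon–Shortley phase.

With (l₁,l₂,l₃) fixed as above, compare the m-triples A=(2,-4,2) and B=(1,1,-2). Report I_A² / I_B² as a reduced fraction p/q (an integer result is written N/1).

35/64

Shared (l₁,l₂,l₃)=(3,4,5): N and (l;000)² cancel in I_A²/I_B².
A: Δ = 2!·4!·6!/13! = 1/180180; Racah Σ t=0..0: t=0:+1/8640 = 1/8640; ⇒ 3j(3 4 5; 2 -4 2)² = 14/1287, sgn -1
B: Δ = 2!·4!·6!/13! = 1/180180; Racah Σ t=0..2: t=0:+1/960 t=1:−1/288 t=2:+1/1728 = -1/540; ⇒ 3j(3 4 5; 1 1 -2)² = 128/6435, sgn +1
I_A²/I_B² = (14/1287)/(128/6435) = 35/64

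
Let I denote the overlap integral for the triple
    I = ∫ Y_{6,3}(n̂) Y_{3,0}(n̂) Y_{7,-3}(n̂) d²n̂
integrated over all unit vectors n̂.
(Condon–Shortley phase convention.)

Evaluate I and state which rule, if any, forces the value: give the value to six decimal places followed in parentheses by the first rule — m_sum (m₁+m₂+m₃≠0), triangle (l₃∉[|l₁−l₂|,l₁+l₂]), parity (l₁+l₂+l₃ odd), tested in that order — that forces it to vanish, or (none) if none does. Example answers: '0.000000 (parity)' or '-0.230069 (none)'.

m-sum 0 ✓  L=16 even ✓  3≤7≤9 ✓
Π(2lᵢ+1) = 13×7×15 = 1365
triangle coeff Δ(6,3,7) = 1/2042040
Σ_t [0,2]: t=0:+1/207360 t=1:−1/57600 t=2:+1/207360 = -1/129600
(3j)²=168/12155 [(6 3 7; 0 0 0)], sign=+1
Σ_t [0,2]: t=0:+1/362880 t=1:−1/322560 t=2:+1/4354560 = -1/8709120
(3j)²=3/68068 [(6 3 7; 3 0 -3)], sign=-1
⇒ 4πI² = 378/454597
I = (-1)√(378/454597/(4π)) = -0.00813444
No selection rule forces the value: the integral is nonzero (none).

-0.008134 (none)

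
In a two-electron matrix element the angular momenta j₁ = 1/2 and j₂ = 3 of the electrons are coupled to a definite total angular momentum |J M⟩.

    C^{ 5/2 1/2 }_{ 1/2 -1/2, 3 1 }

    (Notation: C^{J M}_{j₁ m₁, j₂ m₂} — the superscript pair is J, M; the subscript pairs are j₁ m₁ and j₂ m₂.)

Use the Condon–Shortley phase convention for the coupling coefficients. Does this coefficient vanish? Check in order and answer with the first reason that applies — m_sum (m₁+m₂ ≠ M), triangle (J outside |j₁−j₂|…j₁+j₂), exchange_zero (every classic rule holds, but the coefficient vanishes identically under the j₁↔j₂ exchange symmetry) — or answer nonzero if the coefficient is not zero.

nonzero

m-sum: m₁+m₂ = -1/2+1 = 1/2, M = 1/2  ✓
triangle: |j₁−j₂| = 5/2 ≤ J = 5/2 ≤ j₁+j₂ = 7/2  ✓
exchange: j₁≠j₂ or m₁≠m₂ — the exchange symmetry imposes no constraint here
value check: CG = −√(4/7) = -0.755929 ≠ 0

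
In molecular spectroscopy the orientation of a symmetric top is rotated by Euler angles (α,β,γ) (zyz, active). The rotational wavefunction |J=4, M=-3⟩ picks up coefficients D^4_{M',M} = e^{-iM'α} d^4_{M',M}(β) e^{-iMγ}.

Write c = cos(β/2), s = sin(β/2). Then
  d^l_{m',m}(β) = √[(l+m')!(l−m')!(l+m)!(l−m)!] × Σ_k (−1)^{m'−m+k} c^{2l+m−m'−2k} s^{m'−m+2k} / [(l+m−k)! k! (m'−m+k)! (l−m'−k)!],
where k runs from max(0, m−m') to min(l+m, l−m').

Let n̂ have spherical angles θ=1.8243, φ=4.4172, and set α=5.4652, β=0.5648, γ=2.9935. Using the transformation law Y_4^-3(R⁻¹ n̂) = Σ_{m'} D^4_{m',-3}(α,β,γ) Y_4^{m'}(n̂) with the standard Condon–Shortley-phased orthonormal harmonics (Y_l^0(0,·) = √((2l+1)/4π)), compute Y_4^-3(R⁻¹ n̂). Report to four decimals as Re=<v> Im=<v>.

Need the full column D^4_{m',-3} for m'=−4..4 at α=5.4652, β=0.5648, γ=2.9935.
cos(β/2)=0.960389, sin(β/2)=0.278661
d^4_{-4,-3}: single k=1 term ⇒ +0.593955;  D = +0.498563-0.322827i
d^4_{-3,-3}: k∈[0..1] ⇒ +0.723734 -0.426516 = +0.297217;  D = +0.288460+0.071619i
d^4_{-2,-3}: k∈[0..1] ⇒ -0.785728 +0.198451 = -0.587278;  D = -0.286415-0.512700i
d^4_{-1,-3}: k∈[0..1] ⇒ +0.483624 -0.067860 = +0.415764;  D = -0.126251+0.396132i
d^4_{0,-3}: k∈[0..1] ⇒ -0.209185 +0.017611 = -0.191574;  D = +0.172976-0.082340i
d^4_{1,-3}: k∈[0..1] ⇒ +0.067860 -0.003428 = +0.064432;  D = -0.059985-0.023522i
d^4_{2,-3}: k∈[0..1] ⇒ -0.016707 +0.000469 = -0.016239;  D = +0.006010+0.015086i
d^4_{3,-3}: k∈[0..1] ⇒ +0.003023 -0.000036 = +0.002987;  D = +0.001269-0.002704i
d^4_{4,-3}: single k=0 term ⇒ -0.000354;  D = -0.000337+0.000109i
Y_4^{m'}(θ=1.8243,φ=4.4172) and Σ D·Y over m':
  (+0.4986-0.3228i)·(+0.1478+0.3594i)  (+0.2885+0.0716i)·(-0.2205+0.1802i)  (-0.2864-0.5127i)·(+0.1458+0.0977i)  (-0.1263+0.3961i)·(-0.0855+0.2813i)  (+0.1730-0.0823i)·(+0.1324+0.0000i)  (-0.0600-0.0235i)·(+0.0855+0.2813i)  (+0.0060+0.0151i)·(+0.1458-0.0977i)  (+0.0013-0.0027i)·(+0.2205+0.1802i)  (-0.0003+0.0001i)·(+0.1478-0.3594i)
Y_4^-3(R⁻¹ n̂) = +0.048387-0.032814i

Re=0.0484 Im=-0.0328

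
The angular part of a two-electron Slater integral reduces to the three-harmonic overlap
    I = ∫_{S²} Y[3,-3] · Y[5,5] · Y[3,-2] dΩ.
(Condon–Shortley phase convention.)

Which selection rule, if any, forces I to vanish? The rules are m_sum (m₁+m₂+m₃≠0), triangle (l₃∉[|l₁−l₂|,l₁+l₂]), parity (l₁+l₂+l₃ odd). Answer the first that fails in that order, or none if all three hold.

azimuthal sum: -3 + 5 − 2 = 0  ✓
2 ≤ 3 ≤ 8 (triangle on l)  ✓
L = 3 + 5 + 3 = 11 (odd)  ✗

parity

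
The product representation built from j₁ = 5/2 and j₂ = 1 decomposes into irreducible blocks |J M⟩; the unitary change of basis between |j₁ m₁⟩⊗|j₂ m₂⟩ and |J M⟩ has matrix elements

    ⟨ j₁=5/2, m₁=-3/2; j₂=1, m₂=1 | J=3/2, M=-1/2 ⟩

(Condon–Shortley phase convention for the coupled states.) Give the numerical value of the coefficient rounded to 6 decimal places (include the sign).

triangle: 2!×3!×0!/6! = 12/720
(j±m)!: 1!×4!×2!×0!×1!×2! = 96
prefactor² = (2J+1)×Δ×N² = 32/5
  k=2: +1/(2!×0!×2!×0!×1!×0!) = 1/4
Σ = 1/4  ⇒  CG² = 32/5×(1/4)² = 2/5
CG = +√(2/5) = +0.632456

+√(2/5) = +0.632456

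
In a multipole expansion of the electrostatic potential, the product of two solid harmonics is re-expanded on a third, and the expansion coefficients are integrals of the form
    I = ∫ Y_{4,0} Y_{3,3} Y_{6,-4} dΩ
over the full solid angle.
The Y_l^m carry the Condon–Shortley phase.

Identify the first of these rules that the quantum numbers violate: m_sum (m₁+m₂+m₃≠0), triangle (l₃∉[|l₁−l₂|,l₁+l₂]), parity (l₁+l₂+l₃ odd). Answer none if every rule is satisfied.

m_sum

azimuthal sum: 0 + 3 − 4 = -1  ✗
1 ≤ 6 ≤ 7 (triangle on l)
L = 4 + 3 + 6 = 13 (odd)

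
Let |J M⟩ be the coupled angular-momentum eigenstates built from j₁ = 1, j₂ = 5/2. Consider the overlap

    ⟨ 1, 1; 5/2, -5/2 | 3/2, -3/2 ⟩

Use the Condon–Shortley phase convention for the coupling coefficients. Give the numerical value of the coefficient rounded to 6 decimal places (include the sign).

√[4·2!0!3!/6! · 2!0!0!5!0!3!] = √(96)
  +(−1)^0/∏(0,2,0,0,0,3)! = 1/12  (running 1/12)
⟨..|..⟩ = √(96)·(1/12) = +0.816497

+√(2/3) ≈ +0.816497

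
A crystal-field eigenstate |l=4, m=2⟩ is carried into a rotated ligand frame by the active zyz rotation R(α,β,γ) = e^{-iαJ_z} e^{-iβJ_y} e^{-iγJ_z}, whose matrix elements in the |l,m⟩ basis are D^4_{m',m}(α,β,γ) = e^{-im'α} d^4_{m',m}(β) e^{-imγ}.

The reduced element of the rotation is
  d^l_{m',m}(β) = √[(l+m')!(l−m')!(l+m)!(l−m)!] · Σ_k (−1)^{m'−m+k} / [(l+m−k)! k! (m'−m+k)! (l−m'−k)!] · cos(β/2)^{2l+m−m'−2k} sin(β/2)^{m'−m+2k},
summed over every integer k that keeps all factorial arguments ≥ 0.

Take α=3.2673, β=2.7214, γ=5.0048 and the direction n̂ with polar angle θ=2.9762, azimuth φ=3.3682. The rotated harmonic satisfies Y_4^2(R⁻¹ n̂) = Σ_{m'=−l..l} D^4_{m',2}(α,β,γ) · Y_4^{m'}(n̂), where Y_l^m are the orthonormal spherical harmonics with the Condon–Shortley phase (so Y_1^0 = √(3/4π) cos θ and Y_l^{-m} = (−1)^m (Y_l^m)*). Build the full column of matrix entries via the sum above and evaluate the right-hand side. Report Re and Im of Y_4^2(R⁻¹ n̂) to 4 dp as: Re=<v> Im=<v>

Re=-0.1071 Im=0.0523

Need the full column D^4_{m',2} for m'=−4..4 at α=3.2673, β=2.7214, γ=5.0048.
cos(β/2)=0.208554, sin(β/2)=0.978011
d^4_{-4,2}: single k=6 term ⇒ +0.201409;  D = -0.200732+0.016496i
d^4_{-3,2}: k∈[5..6] ⇒ +0.091109 -0.667865 = -0.576756;  D = -0.564360+0.118933i
d^4_{-2,2}: k∈[4..6] ⇒ +0.025962 -0.456752 +0.837046 = +0.406256;  D = -0.383884+0.132953i
d^4_{-1,2}: k∈[3..5] ⇒ +0.005220 -0.172179 +0.757287 = +0.590328;  D = +0.529196-0.261606i
d^4_{0,2}: k∈[2..4] ⇒ +0.000747 -0.043786 +0.361094 = +0.318055;  D = -0.265197+0.175582i
d^4_{1,2}: k∈[1..3] ⇒ +0.000071 -0.007829 +0.114786 = +0.107028;  D = +0.081129-0.069807i
d^4_{2,2}: k∈[0..2] ⇒ +0.000004 -0.000944 +0.025962 = +0.025021;  D = -0.016771+0.018569i
d^4_{3,2}: k∈[0..1] ⇒ -0.000063 +0.004143 = +0.004080;  D = +0.002334-0.003347i
d^4_{4,2}: single k=0 term ⇒ +0.000416;  D = -0.000193+0.000369i
Y_4^{m'}(θ=2.9762,φ=3.3682) and Σ D·Y over m':
  (-0.2007+0.0165i)·(+0.0002-0.0003i)  (-0.5644+0.1189i)·(+0.0043-0.0035i)  (-0.3839+0.1330i)·(+0.0474-0.0231i)  (+0.5292-0.2616i)·(+0.2852-0.0658i)  (-0.2652+0.1756i)·(+0.7343+0.0000i)  (+0.0811-0.0698i)·(-0.2852-0.0658i)  (-0.0168+0.0186i)·(+0.0474+0.0231i)  (+0.0023-0.0033i)·(-0.0043-0.0035i)  (-0.0002+0.0004i)·(+0.0002+0.0003i)
Y_4^2(R⁻¹ n̂) = -0.107127+0.052253i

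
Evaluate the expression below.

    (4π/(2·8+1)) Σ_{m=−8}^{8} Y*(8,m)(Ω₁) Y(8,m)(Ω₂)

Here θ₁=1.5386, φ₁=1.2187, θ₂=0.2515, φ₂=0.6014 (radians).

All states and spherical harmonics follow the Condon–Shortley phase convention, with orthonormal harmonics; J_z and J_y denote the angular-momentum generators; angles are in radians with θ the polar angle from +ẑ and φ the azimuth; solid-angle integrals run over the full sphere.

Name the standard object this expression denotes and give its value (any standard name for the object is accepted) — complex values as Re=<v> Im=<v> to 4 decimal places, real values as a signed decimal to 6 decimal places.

This sum is the spherical-harmonic addition theorem: it equals the Legendre polynomial P_l(cos γ) of the angle γ between the two directions.
Term-by-term m-sum for l=8 (normalisation 4π/17 = 0.739198):
  term(m=-8) = 0.00000 - 0.00000j   from Y*(Ω₁)=-0.48645 - 0.16381j, Y(Ω₂)=0.00000 + 0.00001j
  term(m=-7) = -0.00000 - 0.00001j   from Y*(Ω₁)=-0.04142 + 0.05155j, Y(Ω₂)=-0.00006 + 0.00010j
  term(m=-6) = 0.00037 + 0.00023j   from Y*(Ω₁)=-0.19049 - 0.31651j, Y(Ω₂)=-0.00104 + 0.00053j
  term(m=-5) = 0.00065 - 0.00004j   from Y*(Ω₁)=-0.07652 + 0.01469j, Y(Ω₂)=-0.00825 - 0.00112j
  term(m=-4) = -0.01127 + 0.00898j   from Y*(Ω₁)=0.05312 - 0.32420j, Y(Ω₂)=-0.03251 - 0.02945j
  term(m=-3) = -0.00390 + 0.01352j   from Y*(Ω₁)=-0.07266 - 0.04107j, Y(Ω₂)=-0.03899 - 0.16400j
  term(m=-2) = -0.04546 - 0.13008j   from Y*(Ω₁)=0.23721 - 0.20151j, Y(Ω₂)=0.15927 - 0.41308j
  term(m=-1) = -0.04620 - 0.03280j   from Y*(Ω₁)=-0.02960 - 0.08057j, Y(Ω₂)=0.54427 - 0.37348j
  term(m=+0) = 0.05175 + 0.00000j   from Y*(Ω₁)=0.30624 + 0.00000j, Y(Ω₂)=0.16900 + 0.00000j
  term(m=+1) = -0.04620 + 0.03280j   from Y*(Ω₁)=0.02960 - 0.08057j, Y(Ω₂)=-0.54427 - 0.37348j
  term(m=+2) = -0.04546 + 0.13008j   from Y*(Ω₁)=0.23721 + 0.20151j, Y(Ω₂)=0.15927 + 0.41308j
  term(m=+3) = -0.00390 - 0.01352j   from Y*(Ω₁)=0.07266 - 0.04107j, Y(Ω₂)=0.03899 - 0.16400j
  term(m=+4) = -0.01127 - 0.00898j   from Y*(Ω₁)=0.05312 + 0.32420j, Y(Ω₂)=-0.03251 + 0.02945j
  term(m=+5) = 0.00065 + 0.00004j   from Y*(Ω₁)=0.07652 + 0.01469j, Y(Ω₂)=0.00825 - 0.00112j
  term(m=+6) = 0.00037 - 0.00023j   from Y*(Ω₁)=-0.19049 + 0.31651j, Y(Ω₂)=-0.00104 - 0.00053j
  term(m=+7) = -0.00000 + 0.00001j   from Y*(Ω₁)=0.04142 + 0.05155j, Y(Ω₂)=0.00006 + 0.00010j
  term(m=+8) = 0.00000 + 0.00000j   from Y*(Ω₁)=-0.48645 + 0.16381j, Y(Ω₂)=0.00000 - 0.00001j
Total Σ_m = -0.15990 + 0.00000j. Multiply by 0.739198: -0.11820 + 0.00000j. P_8(cos γ) = -0.118200

Legendre polynomial (addition theorem), -0.118200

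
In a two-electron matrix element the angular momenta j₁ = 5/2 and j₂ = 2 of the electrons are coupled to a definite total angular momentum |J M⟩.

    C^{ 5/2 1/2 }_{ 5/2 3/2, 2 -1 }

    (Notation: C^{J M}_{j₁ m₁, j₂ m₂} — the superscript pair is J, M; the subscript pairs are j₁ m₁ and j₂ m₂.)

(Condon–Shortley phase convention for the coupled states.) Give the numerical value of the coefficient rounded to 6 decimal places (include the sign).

j₁+j₂−J=2  J+j₁−j₂=3  J−j₁+j₂=2  j₁+j₂+J+1=8
(j₁±m₁, j₂±m₂, J±M) = (4,1,1,3,3,2)
P² = 216/35
sum k=0..1:
  [0] +1/4 = 1/4
  [1] −1/12 = -1/12
S = 1/6
C² = P²·S² = 6/35 ; C = +0.414039

+√(6/35) ≈ +0.414039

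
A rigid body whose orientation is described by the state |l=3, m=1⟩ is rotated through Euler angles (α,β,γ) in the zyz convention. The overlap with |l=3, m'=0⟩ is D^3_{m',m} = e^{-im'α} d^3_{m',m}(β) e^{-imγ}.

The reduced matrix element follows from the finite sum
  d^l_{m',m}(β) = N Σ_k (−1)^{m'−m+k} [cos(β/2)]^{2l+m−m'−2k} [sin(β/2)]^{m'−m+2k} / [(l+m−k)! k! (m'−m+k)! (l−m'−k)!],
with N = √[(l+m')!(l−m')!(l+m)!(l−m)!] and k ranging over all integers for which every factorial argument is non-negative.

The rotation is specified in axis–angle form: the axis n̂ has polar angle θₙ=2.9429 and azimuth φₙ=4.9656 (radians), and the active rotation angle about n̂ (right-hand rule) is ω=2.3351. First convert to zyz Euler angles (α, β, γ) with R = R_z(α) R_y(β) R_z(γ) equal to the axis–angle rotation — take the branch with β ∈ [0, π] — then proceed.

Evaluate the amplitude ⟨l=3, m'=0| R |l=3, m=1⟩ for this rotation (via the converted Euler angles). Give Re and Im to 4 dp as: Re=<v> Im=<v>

Re=-0.0814 Im=-0.5135

Axis–angle → zyz. n̂ = (sinθₙcosφₙ, sinθₙsinφₙ, cosθₙ) = (+0.049448, -0.191094, -0.980325), ω = 2.3351.
R = I cosω + sinω [n̂]ₓ + (1−cosω) n̂n̂ᵀ gives
  R = [-0.687897, +0.691674, -0.219966; -0.723651, -0.630247, +0.281281; +0.055922, +0.352671, +0.934075]
β = atan2(√(R₁₃²+R₂₃²), R₃₃) = 0.365137; α = atan2(R₂₃, R₁₃) mod 2π = 2.234475; γ = atan2(R₃₂, −R₃₁) mod 2π = 1.728053
D^3_{0,1}(2.2345,0.3651,1.7281) = e^{-i·0·2.2345}·d^3_{0,1}(0.3651)·e^{-i·1·1.7281}. Compute d first:
Half-angle: c=0.983381, s=0.181556. N=√(6·6·24·2)=41.569219
Admissible k: 1..3 (factorial args all ≥0)
  k=1: (−1)^0·41.5692/(12)·0.9834^5·0.1816^1 = +0.578374
  k=2: (−1)^1·41.5692/(4)·0.9834^3·0.1816^3 = -0.059144
  k=3: (−1)^2·41.5692/(12)·0.9834^1·0.1816^5 = +0.000672
d^3_{0,1}(0.3651) = +0.578374 -0.059144 +0.000672 = +0.519903
D = (+1.000000+0.000000i)·(+0.519903)·(-0.156609-0.987661i) = -0.081422-0.513488i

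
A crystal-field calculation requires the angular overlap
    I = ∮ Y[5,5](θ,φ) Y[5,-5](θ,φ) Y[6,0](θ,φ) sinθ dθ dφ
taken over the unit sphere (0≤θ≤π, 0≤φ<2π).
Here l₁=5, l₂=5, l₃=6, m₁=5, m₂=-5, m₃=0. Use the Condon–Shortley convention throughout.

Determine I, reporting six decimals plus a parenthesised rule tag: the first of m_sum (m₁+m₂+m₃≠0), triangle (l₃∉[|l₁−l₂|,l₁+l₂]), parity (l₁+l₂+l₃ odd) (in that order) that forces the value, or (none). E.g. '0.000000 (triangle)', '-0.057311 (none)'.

0.046023 (none)

Rules hold: Σm=0, L=16 even, 0≤6≤10.
N = 11·11·13 = 1573
Δ = 4!·6!·6!/17! = 1/28588560
Racah Σ t=0..4: t=0:+1/345600 t=1:−1/13824 t=2:+1/5184 t=3:−1/13824 t=4:+1/345600 = 7/129600
⇒ 3j(5 5 6; 0 0 0)² = 80/7293, sgn +1
Racah Σ t=0..0: t=0:+1/12441600 = 1/12441600
⇒ 3j(5 5 6; 5 -5 0)² = 15/9724, sgn +1
4πI² = N·(3j₀)²·(3jₘ)² = 100/3757
I = +1·√(0.026617/4π) = 0.04602295
No selection rule forces the value: the integral is nonzero (none).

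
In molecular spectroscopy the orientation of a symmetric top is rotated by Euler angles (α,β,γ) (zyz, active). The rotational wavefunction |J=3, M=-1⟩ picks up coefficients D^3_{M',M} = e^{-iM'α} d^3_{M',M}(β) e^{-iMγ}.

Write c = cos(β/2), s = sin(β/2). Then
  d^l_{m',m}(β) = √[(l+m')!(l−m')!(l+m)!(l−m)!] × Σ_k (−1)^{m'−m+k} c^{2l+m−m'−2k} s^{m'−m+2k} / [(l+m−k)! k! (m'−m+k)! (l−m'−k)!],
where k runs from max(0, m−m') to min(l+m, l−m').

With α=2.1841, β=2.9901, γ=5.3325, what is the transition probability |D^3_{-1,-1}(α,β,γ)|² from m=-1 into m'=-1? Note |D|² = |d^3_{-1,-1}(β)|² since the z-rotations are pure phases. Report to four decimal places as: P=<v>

P=0.0011

First d^3_{-1,-1}(β=2.9901), then the phase factors e^{-i(-1)α} and e^{-i(-1)γ}:
With c≡cos(β/2)=0.075674 and s≡sin(β/2)=0.997133, N=[2·24·2·24]^{1/2}=48.000000
Admissible k: 0..2 (factorial args all ≥0)
  k=0: (−1)^0·48.0000/(48)·0.0757^6·0.9971^0 = +0.000000
  k=1: (−1)^1·48.0000/(6)·0.0757^4·0.9971^2 = -0.000261
  k=2: (−1)^2·48.0000/(8)·0.0757^2·0.9971^4 = +0.033967
d^3_{-1,-1}(2.9901) = +0.000000 -0.000261 +0.033967 = +0.033706
|D^3_{-1,-1}|² = |d^3_{-1,-1}(β)|² = (+0.033706)² = 0.001136 (the z-rotation phases have unit modulus)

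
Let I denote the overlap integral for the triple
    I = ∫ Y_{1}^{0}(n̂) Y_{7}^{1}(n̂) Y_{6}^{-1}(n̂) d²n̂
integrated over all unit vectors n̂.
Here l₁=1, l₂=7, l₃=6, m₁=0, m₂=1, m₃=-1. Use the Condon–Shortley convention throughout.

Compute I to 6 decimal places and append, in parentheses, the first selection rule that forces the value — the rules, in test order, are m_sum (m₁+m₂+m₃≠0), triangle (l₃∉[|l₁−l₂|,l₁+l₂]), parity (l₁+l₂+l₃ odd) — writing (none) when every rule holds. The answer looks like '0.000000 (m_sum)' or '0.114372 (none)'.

Checks pass: Σm=0; 14 even; l₃=6∈[6,8].
(2·1+1)(2·7+1)(2·6+1) = 585
Δ: 2! 0! 12! / 15! → 1/1365
sum: t=1:−1/518400 = -1/518400
3j²(1 7 6; 0 0 0) = Δ·Π!·Σ² = 7/195  (sign -1)
sum: t=1:−1/604800 = -1/604800
3j²(1 7 6; 0 1 -1) = Δ·Π!·Σ² = 16/455  (sign +1)
combine: 4πI² = 585·7/195·16/455 = 48/65
take √, sign -1: I = -0.24241473
No selection rule forces the value: the integral is nonzero (none).

-0.242415 (none)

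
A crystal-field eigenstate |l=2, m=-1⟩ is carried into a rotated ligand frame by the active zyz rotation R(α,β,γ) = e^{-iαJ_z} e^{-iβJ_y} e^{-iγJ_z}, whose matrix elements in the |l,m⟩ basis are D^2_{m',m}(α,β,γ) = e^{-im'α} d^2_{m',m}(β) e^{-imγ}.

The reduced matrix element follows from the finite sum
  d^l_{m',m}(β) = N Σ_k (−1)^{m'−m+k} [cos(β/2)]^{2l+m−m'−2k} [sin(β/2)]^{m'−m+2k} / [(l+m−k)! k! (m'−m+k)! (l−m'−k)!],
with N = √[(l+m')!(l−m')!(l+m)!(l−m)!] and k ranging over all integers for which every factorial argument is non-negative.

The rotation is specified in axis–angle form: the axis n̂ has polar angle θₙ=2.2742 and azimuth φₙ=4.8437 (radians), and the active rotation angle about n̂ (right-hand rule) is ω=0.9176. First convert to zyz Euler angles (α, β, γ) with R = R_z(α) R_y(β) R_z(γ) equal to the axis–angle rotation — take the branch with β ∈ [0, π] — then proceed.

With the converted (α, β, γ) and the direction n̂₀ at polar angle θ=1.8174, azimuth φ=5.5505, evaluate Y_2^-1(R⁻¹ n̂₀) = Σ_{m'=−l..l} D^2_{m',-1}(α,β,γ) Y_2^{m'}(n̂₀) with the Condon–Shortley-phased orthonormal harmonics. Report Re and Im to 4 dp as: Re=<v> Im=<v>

Axis–angle → zyz. n̂ = (sinθₙcosφₙ, sinθₙsinφₙ, cosθₙ) = (+0.099856, -0.756080, -0.646817), ω = 0.9176.
R = I cosω + sinω [n̂]ₓ + (1−cosω) n̂n̂ᵀ gives
  R = [+0.611639, +0.484051, -0.625773; -0.543283, +0.831973, +0.112539; +0.575101, +0.271139, +0.771844]
β = atan2(√(R₁₃²+R₂₃²), R₃₃) = 0.689060; α = atan2(R₂₃, R₁₃) mod 2π = 2.963656; γ = atan2(R₃₂, −R₃₁) mod 2π = 2.701034
Need the full column D^2_{m',-1} for m'=−2..2 at α=2.9637, β=0.6891, γ=2.7010.
cos(β/2)=0.941234, sin(β/2)=0.337755
d^2_{-2,-1}: single k=1 term ⇒ +0.563280;  D = -0.393880+0.402670i
d^2_{-1,-1}: k∈[0..1] ⇒ +0.784858 -0.303193 = +0.481665;  D = +0.392437-0.279274i
d^2_{0,-1}: k∈[0..1] ⇒ -0.689874 +0.088834 = -0.601041;  D = +0.543649-0.256311i
d^2_{1,-1}: k∈[0..1] ⇒ +0.303193 -0.013014 = +0.290179;  D = +0.280230-0.075334i
d^2_{2,-1}: single k=0 term ⇒ -0.072532;  D = +0.072272-0.006135i
Y_2^{m'}(θ=1.8174,φ=5.5505) and Σ D·Y over m':
  (-0.3939+0.4027i)·(+0.0382+0.3612i)  (+0.3924-0.2793i)·(-0.1360-0.1223i)  (+0.5436-0.2563i)·(-0.2590+0.0000i)  (+0.2802-0.0753i)·(+0.1360-0.1223i)  (+0.0723-0.0061i)·(+0.0382-0.3612i)
Y_2^-1(R⁻¹ n̂) = -0.359412-0.141405i

Re=-0.3594 Im=-0.1414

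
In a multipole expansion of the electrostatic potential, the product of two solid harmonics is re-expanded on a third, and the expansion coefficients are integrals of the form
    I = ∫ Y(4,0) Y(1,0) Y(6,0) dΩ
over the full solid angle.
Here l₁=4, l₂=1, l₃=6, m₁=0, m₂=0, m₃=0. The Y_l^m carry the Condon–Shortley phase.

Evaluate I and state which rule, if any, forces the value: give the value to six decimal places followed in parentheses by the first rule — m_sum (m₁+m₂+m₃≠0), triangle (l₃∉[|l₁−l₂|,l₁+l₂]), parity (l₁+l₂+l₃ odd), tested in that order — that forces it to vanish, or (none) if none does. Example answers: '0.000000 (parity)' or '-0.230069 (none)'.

|4−1|≤6≤4+1 violated ⇒ I = 0

0.000000 (triangle)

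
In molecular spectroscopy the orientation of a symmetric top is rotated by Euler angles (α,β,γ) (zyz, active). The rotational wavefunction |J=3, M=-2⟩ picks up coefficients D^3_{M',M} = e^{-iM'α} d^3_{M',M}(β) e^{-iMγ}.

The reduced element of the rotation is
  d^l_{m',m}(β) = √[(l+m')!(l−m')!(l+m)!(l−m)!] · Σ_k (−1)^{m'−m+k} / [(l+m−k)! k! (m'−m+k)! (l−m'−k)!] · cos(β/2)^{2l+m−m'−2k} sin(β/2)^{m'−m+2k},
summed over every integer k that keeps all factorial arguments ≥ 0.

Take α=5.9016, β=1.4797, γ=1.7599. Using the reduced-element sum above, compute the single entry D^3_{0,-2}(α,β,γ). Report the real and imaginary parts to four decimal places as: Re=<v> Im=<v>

Split into d^3_{0,-2}(β=1.4797) × two z-phases.
With c≡cos(β/2)=0.738570 and s≡sin(β/2)=0.674177, N=[6·6·1·120]^{1/2}=65.726707
k: max(0,(-2)−(0))=0 … min(3+(-2),3−(0))=1
  k=0: (−1)^2·65.7267/(12)·0.7386^4·0.6742^2 = +0.740755
  k=1: (−1)^3·65.7267/(12)·0.7386^2·0.6742^4 = -0.617220
d^3_{0,-2}(1.4797) = +0.740755 -0.617220 = +0.123535
D = (+1.000000+0.000000i)·(+0.123535)·(-0.929328-0.369255i) = -0.114805-0.045616i

Re=-0.1148 Im=-0.0456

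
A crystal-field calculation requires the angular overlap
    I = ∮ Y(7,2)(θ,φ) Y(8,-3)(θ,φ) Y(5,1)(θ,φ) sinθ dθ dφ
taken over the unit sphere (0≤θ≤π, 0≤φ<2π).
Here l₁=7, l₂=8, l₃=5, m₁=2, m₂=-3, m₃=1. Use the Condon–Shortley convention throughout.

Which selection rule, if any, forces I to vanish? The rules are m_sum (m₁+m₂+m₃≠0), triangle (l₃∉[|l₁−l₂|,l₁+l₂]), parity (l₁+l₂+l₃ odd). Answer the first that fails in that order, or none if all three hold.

azimuthal sum: 2 − 3 + 1 = 0  ✓
1 ≤ 5 ≤ 15 (triangle on l)  ✓
L = 7 + 8 + 5 = 20 (even)  ✓

none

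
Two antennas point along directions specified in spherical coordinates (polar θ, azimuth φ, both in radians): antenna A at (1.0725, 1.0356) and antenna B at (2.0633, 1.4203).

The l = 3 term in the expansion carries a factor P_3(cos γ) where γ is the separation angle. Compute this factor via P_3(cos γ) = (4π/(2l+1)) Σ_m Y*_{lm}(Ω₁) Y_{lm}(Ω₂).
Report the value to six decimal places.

Addition theorem: P_3(cos γ) = (4π/7) Σ_m Y*_{lm}(Ω₁) Y_{lm}(Ω₂), m = −3…3:
  term(m=-3) = +0.032669-0.073810i   from Y*(Ω₁)=-0.282605+0.009837i, Y(Ω₂)=-0.124541+0.256842i
  term(m=-2) = -0.101571+0.098372i   from Y*(Ω₁)=-0.180815+0.330662i, Y(Ω₂)=+0.358325+0.111233i
  term(m=-1) = +0.001255-0.000508i   from Y*(Ω₁)=+0.020571+0.034695i, Y(Ω₂)=+0.005032-0.033183i
  term(m=+0) = -0.110047-0.000000i   from Y*(Ω₁)=-0.331363-0.000000i, Y(Ω₂)=+0.332105+0.000000i
  term(m=+1) = +0.001255+0.000508i   from Y*(Ω₁)=-0.020571+0.034695i, Y(Ω₂)=-0.005032-0.033183i
  term(m=+2) = -0.101571-0.098372i   from Y*(Ω₁)=-0.180815-0.330662i, Y(Ω₂)=+0.358325-0.111233i
  term(m=+3) = +0.032669+0.073810i   from Y*(Ω₁)=+0.282605+0.009837i, Y(Ω₂)=+0.124541+0.256842i
Total Σ_m = -0.245340+0.000000i. Multiply by 1.795196: -0.440434+0.000000i. P_3(cos γ) = -0.440434

-0.440434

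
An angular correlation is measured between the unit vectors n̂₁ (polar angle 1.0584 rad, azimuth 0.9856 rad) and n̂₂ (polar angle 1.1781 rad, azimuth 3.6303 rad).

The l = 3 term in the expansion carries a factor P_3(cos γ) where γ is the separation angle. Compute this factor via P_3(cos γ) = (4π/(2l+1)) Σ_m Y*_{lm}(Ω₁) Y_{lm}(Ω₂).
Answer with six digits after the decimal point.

Term-by-term m-sum for l=3 (normalisation 4π/7 = 1.795196):
  term(m=-3) = (-0.007274, -0.090594)   from Y*(Ω₁)=(-0.271532, 0.050756), Y(Ω₂)=(-0.034377, 0.327215)
  term(m=-2) = (0.069312, 0.106486)   from Y*(Ω₁)=(-0.148359, 0.350508), Y(Ω₂)=(0.186662, -0.276756)
  term(m=-1) = (0.003995, 0.002167)   from Y*(Ω₁)=(0.031399, 0.047386), Y(Ω₂)=(0.070594, -0.037537)
  term(m=+0) = (0.106545, 0.000000)   from Y*(Ω₁)=(-0.328990, -0.000000), Y(Ω₂)=(-0.323855, 0.000000)
  term(m=+1) = (0.003995, -0.002167)   from Y*(Ω₁)=(-0.031399, 0.047386), Y(Ω₂)=(-0.070594, -0.037537)
  term(m=+2) = (0.069312, -0.106486)   from Y*(Ω₁)=(-0.148359, -0.350508), Y(Ω₂)=(0.186662, 0.276756)
  term(m=+3) = (-0.007274, 0.090594)   from Y*(Ω₁)=(0.271532, 0.050756), Y(Ω₂)=(0.034377, 0.327215)
Accumulated sum (0.238612, 0.000000); after 4π/(2l+1) scaling, (0.428356, 0.000000) ⇒ P_3 = 0.428356

0.428356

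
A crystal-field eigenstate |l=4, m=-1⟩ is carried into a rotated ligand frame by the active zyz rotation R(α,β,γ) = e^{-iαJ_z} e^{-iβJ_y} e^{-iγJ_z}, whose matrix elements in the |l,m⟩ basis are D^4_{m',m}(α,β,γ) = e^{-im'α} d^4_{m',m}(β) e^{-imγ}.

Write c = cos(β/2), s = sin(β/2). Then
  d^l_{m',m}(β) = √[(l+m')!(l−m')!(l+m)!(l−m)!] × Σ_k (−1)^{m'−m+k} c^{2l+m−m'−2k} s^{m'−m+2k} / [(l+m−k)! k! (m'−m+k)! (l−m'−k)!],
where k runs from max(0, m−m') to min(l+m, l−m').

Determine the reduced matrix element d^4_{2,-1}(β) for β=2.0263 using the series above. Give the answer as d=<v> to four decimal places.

d=0.3132

d^4_{2,-1}(β=2.0263) via the finite sum:
c=cos(2.026300/2)=0.529191, s=sin(2.026300/2)=0.848503; N=√[720·2·6·120]=1018.233765
k: max(0,(-1)−(2))=0 … min(4+(-1),4−(2))=2
  k=0: (−1)^3·1018.2338/(72)·0.5292^5·0.8485^3 = -0.358538
  k=1: (−1)^4·1018.2338/(48)·0.5292^3·0.8485^5 = +1.382641
  k=2: (−1)^5·1018.2338/(240)·0.5292^1·0.8485^7 = -0.710922
d^4_{2,-1}(2.0263) = -0.358538 +1.382641 -0.710922 = +0.313181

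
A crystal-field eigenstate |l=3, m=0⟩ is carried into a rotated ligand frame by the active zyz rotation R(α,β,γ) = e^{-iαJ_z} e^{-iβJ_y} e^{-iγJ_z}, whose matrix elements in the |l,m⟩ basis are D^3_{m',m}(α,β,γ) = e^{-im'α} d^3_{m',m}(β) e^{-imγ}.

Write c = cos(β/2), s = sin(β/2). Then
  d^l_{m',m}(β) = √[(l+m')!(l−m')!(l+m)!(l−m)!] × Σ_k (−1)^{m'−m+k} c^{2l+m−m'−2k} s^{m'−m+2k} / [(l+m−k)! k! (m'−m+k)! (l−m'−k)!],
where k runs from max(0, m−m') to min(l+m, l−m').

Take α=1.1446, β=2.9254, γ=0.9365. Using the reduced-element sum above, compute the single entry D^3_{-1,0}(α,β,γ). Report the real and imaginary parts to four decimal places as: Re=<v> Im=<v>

Re=0.1448 Im=0.3189

D^3_{-1,0}(1.1446,2.9254,0.9365) = e^{-i·-1·1.1446}·d^3_{-1,0}(2.9254)·e^{-i·0·0.9365}. Compute d first:
Half-angle: c=0.107886, s=0.994163. N=√(2·24·6·6)=41.569219
The bounds max(0,m−m')=1 and min(l+m,l−m')=3 give 3 terms
  k=1: (−1)^0·41.5692/(12)·0.1079^5·0.9942^1 = +0.000050
  k=2: (−1)^1·41.5692/(4)·0.1079^3·0.9942^3 = -0.012823
  k=3: (−1)^2·41.5692/(12)·0.1079^1·0.9942^5 = +0.362948
d^3_{-1,0}(2.9254) = +0.000050 -0.012823 +0.362948 = +0.350175
Attach z-rotation phases: D = e^{-i(-1)(1.1446)}·(+0.350175)·e^{-i(0)(0.9365)} = +0.144766+0.318850i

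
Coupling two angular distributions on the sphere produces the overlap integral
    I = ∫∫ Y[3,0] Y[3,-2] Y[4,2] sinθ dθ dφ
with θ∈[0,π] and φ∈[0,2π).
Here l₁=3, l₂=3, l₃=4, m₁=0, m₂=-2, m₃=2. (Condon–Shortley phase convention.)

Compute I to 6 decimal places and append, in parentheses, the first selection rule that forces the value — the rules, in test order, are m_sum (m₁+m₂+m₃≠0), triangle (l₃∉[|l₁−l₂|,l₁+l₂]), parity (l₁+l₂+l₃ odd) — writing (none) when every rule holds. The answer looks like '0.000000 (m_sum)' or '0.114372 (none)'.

-0.044418 (none)

m-sum 0 ✓  L=10 even ✓  0≤4≤6 ✓
Π(2lᵢ+1) = 7×7×9 = 441
triangle coeff Δ(3,3,4) = 1/34650
Σ_t [0,2]: t=0:+1/72 t=1:−1/16 t=2:+1/72 = -5/144
(3j)²=2/77 [(3 3 4; 0 0 0)], sign=-1
Σ_t [0,1]: t=0:+1/72 t=1:−1/96 = 1/288
(3j)²=1/462 [(3 3 4; 0 -2 2)], sign=+1
⇒ 4πI² = 3/121
I = (-1)√(3/121/(4π)) = -0.04441841
No selection rule forces the value: the integral is nonzero (none).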